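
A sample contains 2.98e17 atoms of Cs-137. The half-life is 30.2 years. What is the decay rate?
A = λN = 6.84e15 decays/year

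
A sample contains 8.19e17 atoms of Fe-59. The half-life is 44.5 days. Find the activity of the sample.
A = λN = 1.276e16 decays/day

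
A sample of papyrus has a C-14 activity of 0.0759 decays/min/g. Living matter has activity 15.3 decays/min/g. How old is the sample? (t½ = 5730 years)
Age = t½ × log₂(A₀/A) = 43860 years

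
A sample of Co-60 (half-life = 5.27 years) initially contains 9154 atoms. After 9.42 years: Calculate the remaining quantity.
N = N₀(1/2)^(t/t½) = 2652 atoms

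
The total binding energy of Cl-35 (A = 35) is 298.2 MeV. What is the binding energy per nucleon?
B.E./A = 298.2/35 = 8.52 MeV/nucleon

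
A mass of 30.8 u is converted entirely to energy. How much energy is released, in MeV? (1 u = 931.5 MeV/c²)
E = mc² = 28690 MeV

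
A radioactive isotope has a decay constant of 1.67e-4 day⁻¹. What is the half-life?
t½ = ln(2)/λ = 4151 days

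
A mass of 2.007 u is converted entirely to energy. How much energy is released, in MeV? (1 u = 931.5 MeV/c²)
E = mc² = 1870 MeV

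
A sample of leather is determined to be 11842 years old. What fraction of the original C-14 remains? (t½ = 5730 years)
N/N₀ = (1/2)^(t/t½) = 0.2387 = 23.9%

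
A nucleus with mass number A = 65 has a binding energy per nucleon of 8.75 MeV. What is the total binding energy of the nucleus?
B.E. = 8.75 × 65 = 568.8 MeV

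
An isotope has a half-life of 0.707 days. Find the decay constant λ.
λ = ln(2)/t½ = 0.9804 day⁻¹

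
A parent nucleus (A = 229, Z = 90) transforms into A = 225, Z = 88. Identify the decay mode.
ΔA = -4, ΔZ = -2 ⇒ alpha decay (α)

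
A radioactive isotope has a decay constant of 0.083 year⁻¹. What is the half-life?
t½ = ln(2)/λ = 8.351 years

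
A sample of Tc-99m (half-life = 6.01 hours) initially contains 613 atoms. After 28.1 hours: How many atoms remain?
N = N₀(1/2)^(t/t½) = 23.99 atoms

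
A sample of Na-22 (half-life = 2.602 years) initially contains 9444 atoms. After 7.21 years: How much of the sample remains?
N = N₀(1/2)^(t/t½) = 1384 atoms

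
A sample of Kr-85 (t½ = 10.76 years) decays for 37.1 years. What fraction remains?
N/N₀ = (1/2)^(t/t½) = 0.09164 = 9.16%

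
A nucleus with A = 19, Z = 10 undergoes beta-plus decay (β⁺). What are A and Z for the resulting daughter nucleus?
Daughter: A = 19, Z = 9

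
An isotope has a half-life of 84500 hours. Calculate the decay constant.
λ = ln(2)/t½ = 8.203e-6 hour⁻¹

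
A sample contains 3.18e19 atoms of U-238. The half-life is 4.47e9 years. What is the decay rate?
A = λN = 4.931e9 decays/year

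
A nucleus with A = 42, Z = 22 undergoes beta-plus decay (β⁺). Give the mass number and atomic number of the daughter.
Daughter: A = 42, Z = 21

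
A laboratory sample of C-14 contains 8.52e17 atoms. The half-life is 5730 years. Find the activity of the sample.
A = λN = 1.031e14 decays/year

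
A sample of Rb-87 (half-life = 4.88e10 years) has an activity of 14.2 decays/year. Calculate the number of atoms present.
N = A/λ = 9.997e11 atoms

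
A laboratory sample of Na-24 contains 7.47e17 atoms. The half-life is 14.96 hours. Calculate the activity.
A = λN = 3.461e16 decays/hour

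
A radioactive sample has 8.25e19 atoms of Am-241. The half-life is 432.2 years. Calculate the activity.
A = λN = 1.323e17 decays/year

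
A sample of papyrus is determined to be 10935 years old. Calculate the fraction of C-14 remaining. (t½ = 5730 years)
N/N₀ = (1/2)^(t/t½) = 0.2664 = 26.6%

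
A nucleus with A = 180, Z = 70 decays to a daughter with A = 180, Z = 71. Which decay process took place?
ΔA = 0, ΔZ = +1 ⇒ beta-minus decay (β⁻)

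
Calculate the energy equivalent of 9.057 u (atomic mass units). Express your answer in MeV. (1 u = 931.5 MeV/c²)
E = mc² = 8437 MeV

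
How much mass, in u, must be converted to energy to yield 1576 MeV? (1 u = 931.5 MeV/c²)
m = E/c² = 1.692 u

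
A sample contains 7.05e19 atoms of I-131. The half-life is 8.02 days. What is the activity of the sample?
A = λN = 6.093e18 decays/day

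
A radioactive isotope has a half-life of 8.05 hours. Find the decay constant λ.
λ = ln(2)/t½ = 0.08611 hour⁻¹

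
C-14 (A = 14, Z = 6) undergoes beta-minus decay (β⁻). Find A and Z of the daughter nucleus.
Daughter: A = 14, Z = 7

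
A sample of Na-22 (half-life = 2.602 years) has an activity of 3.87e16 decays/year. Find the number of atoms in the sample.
N = A/λ = 1.453e17 atoms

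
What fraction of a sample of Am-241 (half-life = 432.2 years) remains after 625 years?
N/N₀ = (1/2)^(t/t½) = 0.367 = 36.7%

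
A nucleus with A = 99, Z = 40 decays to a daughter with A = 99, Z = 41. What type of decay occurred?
ΔA = 0, ΔZ = +1 ⇒ beta-minus decay (β⁻)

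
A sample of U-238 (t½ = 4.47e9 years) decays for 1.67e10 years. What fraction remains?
N/N₀ = (1/2)^(t/t½) = 0.07505 = 7.5%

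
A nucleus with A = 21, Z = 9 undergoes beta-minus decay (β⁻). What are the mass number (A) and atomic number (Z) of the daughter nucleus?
Daughter: A = 21, Z = 10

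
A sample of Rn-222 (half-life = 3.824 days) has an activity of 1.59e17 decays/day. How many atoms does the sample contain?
N = A/λ = 8.772e17 atoms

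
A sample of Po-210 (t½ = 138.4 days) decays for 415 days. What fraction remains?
N/N₀ = (1/2)^(t/t½) = 0.1251 = 12.5%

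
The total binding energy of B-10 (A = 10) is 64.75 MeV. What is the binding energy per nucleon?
B.E./A = 64.75/10 = 6.475 MeV/nucleon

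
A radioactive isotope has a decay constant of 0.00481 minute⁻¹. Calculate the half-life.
t½ = ln(2)/λ = 144.1 minutes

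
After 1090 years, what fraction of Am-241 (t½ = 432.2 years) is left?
N/N₀ = (1/2)^(t/t½) = 0.1741 = 17.4%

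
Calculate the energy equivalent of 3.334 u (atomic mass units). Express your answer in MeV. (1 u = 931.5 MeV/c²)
E = mc² = 3106 MeV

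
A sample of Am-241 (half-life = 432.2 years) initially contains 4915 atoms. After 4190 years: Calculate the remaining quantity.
N = N₀(1/2)^(t/t½) = 5.931 atoms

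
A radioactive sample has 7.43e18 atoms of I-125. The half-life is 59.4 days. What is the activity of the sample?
A = λN = 8.67e16 decays/day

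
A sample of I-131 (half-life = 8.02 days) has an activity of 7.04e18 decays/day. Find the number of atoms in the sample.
N = A/λ = 8.146e19 atoms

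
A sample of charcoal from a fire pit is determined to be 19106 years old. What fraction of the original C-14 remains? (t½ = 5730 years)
N/N₀ = (1/2)^(t/t½) = 0.09914 = 9.91%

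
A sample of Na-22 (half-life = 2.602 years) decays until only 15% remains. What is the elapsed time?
t = t½ × log₂(N₀/N) = 7.122 years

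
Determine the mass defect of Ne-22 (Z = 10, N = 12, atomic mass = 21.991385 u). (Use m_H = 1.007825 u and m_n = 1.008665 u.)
Δm = Z·m_H + N·m_n − M = 0.1908 u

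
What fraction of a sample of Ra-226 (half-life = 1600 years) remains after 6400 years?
N/N₀ = (1/2)^(t/t½) = 0.0625 = 6.25%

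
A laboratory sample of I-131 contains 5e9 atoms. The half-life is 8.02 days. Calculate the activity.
A = λN = 4.321e8 decays/day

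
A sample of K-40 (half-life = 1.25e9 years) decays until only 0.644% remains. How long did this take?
t = t½ × log₂(N₀/N) = 9.098e9 years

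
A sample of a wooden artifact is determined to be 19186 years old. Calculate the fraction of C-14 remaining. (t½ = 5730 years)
N/N₀ = (1/2)^(t/t½) = 0.09819 = 9.82%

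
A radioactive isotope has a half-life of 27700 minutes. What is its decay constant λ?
λ = ln(2)/t½ = 2.502e-5 minute⁻¹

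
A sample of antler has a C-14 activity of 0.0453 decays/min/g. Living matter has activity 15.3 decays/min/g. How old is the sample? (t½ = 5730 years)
Age = t½ × log₂(A₀/A) = 48130 years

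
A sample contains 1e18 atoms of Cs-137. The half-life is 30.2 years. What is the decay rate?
A = λN = 2.295e16 decays/year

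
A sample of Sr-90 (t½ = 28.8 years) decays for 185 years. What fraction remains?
N/N₀ = (1/2)^(t/t½) = 0.01165 = 1.16%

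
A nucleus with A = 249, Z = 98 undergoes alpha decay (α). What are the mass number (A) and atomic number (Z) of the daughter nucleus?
Daughter: A = 245, Z = 96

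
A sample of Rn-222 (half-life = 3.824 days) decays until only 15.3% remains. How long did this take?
t = t½ × log₂(N₀/N) = 10.36 days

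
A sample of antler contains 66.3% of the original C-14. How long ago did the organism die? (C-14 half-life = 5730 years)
Age = t½ × log₂(1/ratio) = 3397 years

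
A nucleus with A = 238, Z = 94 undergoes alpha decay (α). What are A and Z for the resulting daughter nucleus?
Daughter: A = 234, Z = 92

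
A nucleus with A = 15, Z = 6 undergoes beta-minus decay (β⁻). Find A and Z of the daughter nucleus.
Daughter: A = 15, Z = 7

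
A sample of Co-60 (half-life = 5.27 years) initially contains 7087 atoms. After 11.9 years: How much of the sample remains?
N = N₀(1/2)^(t/t½) = 1482 atoms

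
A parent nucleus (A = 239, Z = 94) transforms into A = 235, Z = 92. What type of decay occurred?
ΔA = -4, ΔZ = -2 ⇒ alpha decay (α)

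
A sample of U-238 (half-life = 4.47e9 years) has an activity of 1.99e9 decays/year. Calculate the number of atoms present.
N = A/λ = 1.283e19 atoms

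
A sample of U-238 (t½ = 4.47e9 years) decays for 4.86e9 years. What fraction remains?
N/N₀ = (1/2)^(t/t½) = 0.4707 = 47.1%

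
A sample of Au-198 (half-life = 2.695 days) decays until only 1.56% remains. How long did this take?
t = t½ × log₂(N₀/N) = 16.18 days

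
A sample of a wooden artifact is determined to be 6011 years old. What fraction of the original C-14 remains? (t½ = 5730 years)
N/N₀ = (1/2)^(t/t½) = 0.4833 = 48.3%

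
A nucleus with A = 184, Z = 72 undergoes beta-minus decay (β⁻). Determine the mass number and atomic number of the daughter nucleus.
Daughter: A = 184, Z = 73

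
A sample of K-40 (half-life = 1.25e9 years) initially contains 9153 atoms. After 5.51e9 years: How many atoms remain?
N = N₀(1/2)^(t/t½) = 431.1 atoms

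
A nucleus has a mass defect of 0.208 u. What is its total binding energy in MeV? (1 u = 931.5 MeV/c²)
B.E. = Δm × 931.5 = 193.8 MeV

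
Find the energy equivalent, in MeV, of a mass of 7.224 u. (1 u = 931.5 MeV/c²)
E = mc² = 6729 MeV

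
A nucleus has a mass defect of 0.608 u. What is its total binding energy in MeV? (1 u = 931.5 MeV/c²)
B.E. = Δm × 931.5 = 566.4 MeV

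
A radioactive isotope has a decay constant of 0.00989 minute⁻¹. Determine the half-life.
t½ = ln(2)/λ = 70.09 minutes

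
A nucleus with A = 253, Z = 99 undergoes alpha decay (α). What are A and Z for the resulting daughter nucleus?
Daughter: A = 249, Z = 97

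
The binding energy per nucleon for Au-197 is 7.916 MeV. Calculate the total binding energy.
B.E. = 7.916 × 197 = 1559 MeV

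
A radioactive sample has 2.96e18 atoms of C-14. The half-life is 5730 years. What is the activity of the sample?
A = λN = 3.581e14 decays/year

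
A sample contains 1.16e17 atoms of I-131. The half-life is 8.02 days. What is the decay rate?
A = λN = 1.003e16 decays/day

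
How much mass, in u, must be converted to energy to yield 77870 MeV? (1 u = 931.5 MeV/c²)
m = E/c² = 83.6 u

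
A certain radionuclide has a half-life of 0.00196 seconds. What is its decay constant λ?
λ = ln(2)/t½ = 353.6 second⁻¹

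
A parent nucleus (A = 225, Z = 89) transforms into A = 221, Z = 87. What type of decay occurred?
ΔA = -4, ΔZ = -2 ⇒ alpha decay (α)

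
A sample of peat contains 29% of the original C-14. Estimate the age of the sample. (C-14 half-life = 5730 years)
Age = t½ × log₂(1/ratio) = 10230 years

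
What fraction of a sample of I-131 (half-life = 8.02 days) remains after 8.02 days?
N/N₀ = (1/2)^(t/t½) = 0.5 = 50%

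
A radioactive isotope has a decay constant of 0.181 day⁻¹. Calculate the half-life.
t½ = ln(2)/λ = 3.83 days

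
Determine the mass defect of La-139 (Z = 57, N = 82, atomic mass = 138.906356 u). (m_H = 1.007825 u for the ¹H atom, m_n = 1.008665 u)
Δm = Z·m_H + N·m_n − M = 1.25 u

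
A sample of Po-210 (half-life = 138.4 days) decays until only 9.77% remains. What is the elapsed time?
t = t½ × log₂(N₀/N) = 464.4 days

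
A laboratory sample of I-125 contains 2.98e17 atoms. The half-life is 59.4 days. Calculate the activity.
A = λN = 3.477e15 decays/day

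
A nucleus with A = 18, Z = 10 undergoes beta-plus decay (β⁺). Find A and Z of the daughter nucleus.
Daughter: A = 18, Z = 9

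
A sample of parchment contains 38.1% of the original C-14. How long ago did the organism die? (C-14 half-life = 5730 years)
Age = t½ × log₂(1/ratio) = 7977 years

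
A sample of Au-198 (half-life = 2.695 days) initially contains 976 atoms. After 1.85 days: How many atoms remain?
N = N₀(1/2)^(t/t½) = 606.5 atoms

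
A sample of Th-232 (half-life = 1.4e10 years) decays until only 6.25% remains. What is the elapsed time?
t = t½ × log₂(N₀/N) = 5.6e10 years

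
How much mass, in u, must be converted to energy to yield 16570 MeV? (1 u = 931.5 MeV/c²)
m = E/c² = 17.79 u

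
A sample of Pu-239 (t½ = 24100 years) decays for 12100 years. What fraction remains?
N/N₀ = (1/2)^(t/t½) = 0.7061 = 70.6%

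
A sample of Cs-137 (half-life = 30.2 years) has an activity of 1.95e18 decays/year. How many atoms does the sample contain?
N = A/λ = 8.496e19 atoms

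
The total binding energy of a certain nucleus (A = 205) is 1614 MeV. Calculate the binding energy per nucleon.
B.E./A = 1614/205 = 7.873 MeV/nucleon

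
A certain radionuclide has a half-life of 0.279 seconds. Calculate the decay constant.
λ = ln(2)/t½ = 2.484 second⁻¹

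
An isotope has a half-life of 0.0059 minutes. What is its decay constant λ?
λ = ln(2)/t½ = 117.5 minute⁻¹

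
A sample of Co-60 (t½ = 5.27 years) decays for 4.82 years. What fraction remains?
N/N₀ = (1/2)^(t/t½) = 0.5305 = 53%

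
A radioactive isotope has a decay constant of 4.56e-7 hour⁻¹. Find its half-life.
t½ = ln(2)/λ = 1.52e6 hours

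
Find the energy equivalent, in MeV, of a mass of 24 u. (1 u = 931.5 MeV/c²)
E = mc² = 22360 MeV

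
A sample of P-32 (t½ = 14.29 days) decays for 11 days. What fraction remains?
N/N₀ = (1/2)^(t/t½) = 0.5865 = 58.7%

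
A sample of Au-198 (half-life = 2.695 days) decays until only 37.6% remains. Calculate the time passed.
t = t½ × log₂(N₀/N) = 3.803 days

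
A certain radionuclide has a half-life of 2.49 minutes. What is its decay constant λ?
λ = ln(2)/t½ = 0.2784 minute⁻¹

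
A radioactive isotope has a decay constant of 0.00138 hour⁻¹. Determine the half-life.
t½ = ln(2)/λ = 502.3 hours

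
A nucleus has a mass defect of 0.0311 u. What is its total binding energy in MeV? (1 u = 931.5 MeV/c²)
B.E. = Δm × 931.5 = 28.97 MeV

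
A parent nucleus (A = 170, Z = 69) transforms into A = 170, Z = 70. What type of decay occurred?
ΔA = 0, ΔZ = +1 ⇒ beta-minus decay (β⁻)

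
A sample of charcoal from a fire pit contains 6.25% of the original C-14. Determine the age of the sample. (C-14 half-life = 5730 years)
Age = t½ × log₂(1/ratio) = 22920 years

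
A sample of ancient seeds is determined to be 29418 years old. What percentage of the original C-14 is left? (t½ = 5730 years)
N/N₀ = (1/2)^(t/t½) = 0.02848 = 2.85%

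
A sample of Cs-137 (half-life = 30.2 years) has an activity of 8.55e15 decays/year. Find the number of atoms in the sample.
N = A/λ = 3.725e17 atoms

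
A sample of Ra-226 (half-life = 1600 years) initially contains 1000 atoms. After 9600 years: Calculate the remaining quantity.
N = N₀(1/2)^(t/t½) = 15.62 atoms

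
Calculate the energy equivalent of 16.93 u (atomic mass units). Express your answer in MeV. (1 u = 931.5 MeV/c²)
E = mc² = 15770 MeV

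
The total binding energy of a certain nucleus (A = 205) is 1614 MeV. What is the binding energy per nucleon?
B.E./A = 1614/205 = 7.873 MeV/nucleon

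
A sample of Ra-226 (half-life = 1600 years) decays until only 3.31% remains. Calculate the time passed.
t = t½ × log₂(N₀/N) = 7867 years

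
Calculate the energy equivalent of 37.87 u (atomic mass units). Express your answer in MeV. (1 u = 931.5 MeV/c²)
E = mc² = 35280 MeV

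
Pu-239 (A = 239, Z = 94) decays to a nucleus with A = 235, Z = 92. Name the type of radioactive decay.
ΔA = -4, ΔZ = -2 ⇒ alpha decay (α)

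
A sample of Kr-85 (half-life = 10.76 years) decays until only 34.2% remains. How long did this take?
t = t½ × log₂(N₀/N) = 16.66 years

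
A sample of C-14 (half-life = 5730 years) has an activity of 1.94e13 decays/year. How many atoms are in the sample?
N = A/λ = 1.604e17 atoms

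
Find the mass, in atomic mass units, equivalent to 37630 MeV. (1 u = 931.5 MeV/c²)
m = E/c² = 40.4 u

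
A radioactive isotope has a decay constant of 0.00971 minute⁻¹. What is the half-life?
t½ = ln(2)/λ = 71.38 minutes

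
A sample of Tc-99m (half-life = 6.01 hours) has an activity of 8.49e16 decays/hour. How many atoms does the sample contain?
N = A/λ = 7.361e17 atoms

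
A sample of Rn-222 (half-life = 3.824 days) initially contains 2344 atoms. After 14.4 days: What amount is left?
N = N₀(1/2)^(t/t½) = 172.3 atoms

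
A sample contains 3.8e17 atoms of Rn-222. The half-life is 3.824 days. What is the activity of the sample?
A = λN = 6.888e16 decays/day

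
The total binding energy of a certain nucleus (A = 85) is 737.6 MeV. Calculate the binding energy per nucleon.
B.E./A = 737.6/85 = 8.678 MeV/nucleon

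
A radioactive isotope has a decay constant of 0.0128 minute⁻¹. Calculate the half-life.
t½ = ln(2)/λ = 54.15 minutes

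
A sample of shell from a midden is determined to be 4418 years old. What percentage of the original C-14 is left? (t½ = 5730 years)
N/N₀ = (1/2)^(t/t½) = 0.586 = 58.6%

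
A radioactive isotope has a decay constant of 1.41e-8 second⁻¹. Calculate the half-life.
t½ = ln(2)/λ = 4.916e7 seconds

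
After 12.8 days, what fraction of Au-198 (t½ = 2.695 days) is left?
N/N₀ = (1/2)^(t/t½) = 0.03717 = 3.72%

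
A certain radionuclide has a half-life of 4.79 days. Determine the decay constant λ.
λ = ln(2)/t½ = 0.1447 day⁻¹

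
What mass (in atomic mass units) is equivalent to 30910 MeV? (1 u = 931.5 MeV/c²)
m = E/c² = 33.18 u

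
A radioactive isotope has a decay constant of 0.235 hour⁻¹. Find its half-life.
t½ = ln(2)/λ = 2.95 hours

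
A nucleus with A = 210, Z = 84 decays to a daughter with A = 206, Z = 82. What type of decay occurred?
ΔA = -4, ΔZ = -2 ⇒ alpha decay (α)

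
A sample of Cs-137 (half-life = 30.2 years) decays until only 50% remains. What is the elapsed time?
t = t½ × log₂(N₀/N) = 30.2 years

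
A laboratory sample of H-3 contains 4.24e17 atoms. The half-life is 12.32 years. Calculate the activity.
A = λN = 2.386e16 decays/year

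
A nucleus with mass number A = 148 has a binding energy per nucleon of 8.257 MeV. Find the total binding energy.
B.E. = 8.257 × 148 = 1222 MeV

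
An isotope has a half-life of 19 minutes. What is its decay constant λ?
λ = ln(2)/t½ = 0.03648 minute⁻¹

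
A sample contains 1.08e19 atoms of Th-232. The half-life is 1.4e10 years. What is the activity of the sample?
A = λN = 5.347e8 decays/year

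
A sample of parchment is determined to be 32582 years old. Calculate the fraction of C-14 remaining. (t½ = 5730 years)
N/N₀ = (1/2)^(t/t½) = 0.01942 = 1.94%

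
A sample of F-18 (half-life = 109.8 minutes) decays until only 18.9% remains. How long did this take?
t = t½ × log₂(N₀/N) = 263.9 minutes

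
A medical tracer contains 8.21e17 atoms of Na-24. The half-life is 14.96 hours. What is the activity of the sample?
A = λN = 3.804e16 decays/hour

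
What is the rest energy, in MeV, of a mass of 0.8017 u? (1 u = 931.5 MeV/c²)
E = mc² = 746.8 MeV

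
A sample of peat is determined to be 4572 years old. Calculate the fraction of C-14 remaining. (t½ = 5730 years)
N/N₀ = (1/2)^(t/t½) = 0.5752 = 57.5%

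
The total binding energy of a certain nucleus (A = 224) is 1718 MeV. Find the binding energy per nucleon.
B.E./A = 1718/224 = 7.67 MeV/nucleon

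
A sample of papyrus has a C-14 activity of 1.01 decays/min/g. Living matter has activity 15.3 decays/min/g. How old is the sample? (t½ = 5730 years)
Age = t½ × log₂(A₀/A) = 22470 years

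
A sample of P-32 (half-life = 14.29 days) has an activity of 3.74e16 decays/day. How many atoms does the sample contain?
N = A/λ = 7.71e17 atoms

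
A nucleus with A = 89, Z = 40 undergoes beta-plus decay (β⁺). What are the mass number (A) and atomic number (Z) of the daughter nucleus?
Daughter: A = 89, Z = 39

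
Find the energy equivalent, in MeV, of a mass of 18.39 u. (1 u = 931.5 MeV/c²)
E = mc² = 17130 MeV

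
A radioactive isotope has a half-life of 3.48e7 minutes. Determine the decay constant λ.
λ = ln(2)/t½ = 1.992e-8 minute⁻¹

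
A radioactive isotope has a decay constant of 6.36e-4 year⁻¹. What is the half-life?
t½ = ln(2)/λ = 1090 years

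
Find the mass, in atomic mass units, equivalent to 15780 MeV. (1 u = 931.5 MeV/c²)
m = E/c² = 16.94 u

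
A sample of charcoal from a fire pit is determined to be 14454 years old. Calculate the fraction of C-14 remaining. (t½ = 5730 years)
N/N₀ = (1/2)^(t/t½) = 0.174 = 17.4%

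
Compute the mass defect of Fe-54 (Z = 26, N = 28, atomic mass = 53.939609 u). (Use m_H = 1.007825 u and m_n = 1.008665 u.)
Δm = Z·m_H + N·m_n − M = 0.5065 u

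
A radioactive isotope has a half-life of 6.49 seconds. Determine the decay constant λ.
λ = ln(2)/t½ = 0.1068 second⁻¹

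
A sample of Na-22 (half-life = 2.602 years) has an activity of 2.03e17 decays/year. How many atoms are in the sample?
N = A/λ = 7.62e17 atoms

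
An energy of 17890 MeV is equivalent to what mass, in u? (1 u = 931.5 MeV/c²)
m = E/c² = 19.21 u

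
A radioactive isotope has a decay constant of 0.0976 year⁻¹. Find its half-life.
t½ = ln(2)/λ = 7.102 years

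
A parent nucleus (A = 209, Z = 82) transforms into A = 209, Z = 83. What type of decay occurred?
ΔA = 0, ΔZ = +1 ⇒ beta-minus decay (β⁻)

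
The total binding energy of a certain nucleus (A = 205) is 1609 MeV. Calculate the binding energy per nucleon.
B.E./A = 1609/205 = 7.849 MeV/nucleon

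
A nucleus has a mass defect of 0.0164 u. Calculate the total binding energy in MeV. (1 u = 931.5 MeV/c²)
B.E. = Δm × 931.5 = 15.28 MeV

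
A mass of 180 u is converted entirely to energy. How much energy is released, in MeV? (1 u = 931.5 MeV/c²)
E = mc² = 1.677e5 MeV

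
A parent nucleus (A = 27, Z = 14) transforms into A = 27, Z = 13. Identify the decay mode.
ΔA = 0, ΔZ = -1 ⇒ beta-plus decay (β⁺) or electron capture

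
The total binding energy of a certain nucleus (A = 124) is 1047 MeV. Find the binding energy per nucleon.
B.E./A = 1047/124 = 8.444 MeV/nucleon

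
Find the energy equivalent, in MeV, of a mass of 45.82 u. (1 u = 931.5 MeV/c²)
E = mc² = 42680 MeV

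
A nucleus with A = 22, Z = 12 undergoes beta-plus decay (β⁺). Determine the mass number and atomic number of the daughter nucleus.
Daughter: A = 22, Z = 11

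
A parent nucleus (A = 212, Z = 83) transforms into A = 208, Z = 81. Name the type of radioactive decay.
ΔA = -4, ΔZ = -2 ⇒ alpha decay (α)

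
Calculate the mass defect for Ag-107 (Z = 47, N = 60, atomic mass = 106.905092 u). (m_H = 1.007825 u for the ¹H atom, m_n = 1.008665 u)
Δm = Z·m_H + N·m_n − M = 0.9826 u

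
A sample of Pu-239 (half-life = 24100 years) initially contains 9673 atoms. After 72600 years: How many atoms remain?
N = N₀(1/2)^(t/t½) = 1199 atoms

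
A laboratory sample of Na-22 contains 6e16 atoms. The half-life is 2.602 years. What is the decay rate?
A = λN = 1.598e16 decays/year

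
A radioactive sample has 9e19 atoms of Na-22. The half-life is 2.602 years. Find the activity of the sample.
A = λN = 2.398e19 decays/year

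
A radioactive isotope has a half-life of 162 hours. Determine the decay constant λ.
λ = ln(2)/t½ = 0.004279 hour⁻¹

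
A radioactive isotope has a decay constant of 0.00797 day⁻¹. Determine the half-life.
t½ = ln(2)/λ = 86.97 days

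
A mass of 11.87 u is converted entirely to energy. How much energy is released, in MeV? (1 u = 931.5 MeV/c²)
E = mc² = 11060 MeV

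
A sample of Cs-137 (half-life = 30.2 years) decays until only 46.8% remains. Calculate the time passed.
t = t½ × log₂(N₀/N) = 33.08 years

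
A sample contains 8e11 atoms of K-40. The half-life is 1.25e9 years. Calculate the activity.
A = λN = 443.6 decays/year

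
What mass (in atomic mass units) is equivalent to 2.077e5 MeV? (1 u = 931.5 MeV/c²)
m = E/c² = 223 u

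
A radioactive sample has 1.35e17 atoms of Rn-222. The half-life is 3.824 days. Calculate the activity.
A = λN = 2.447e16 decays/day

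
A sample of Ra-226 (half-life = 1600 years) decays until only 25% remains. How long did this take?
t = t½ × log₂(N₀/N) = 3200 years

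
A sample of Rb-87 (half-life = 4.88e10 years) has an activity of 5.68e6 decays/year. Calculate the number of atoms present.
N = A/λ = 3.999e17 atoms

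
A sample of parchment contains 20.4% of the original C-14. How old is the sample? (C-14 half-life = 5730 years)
Age = t½ × log₂(1/ratio) = 13140 years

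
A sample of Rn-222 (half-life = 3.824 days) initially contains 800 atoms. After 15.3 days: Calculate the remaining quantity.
N = N₀(1/2)^(t/t½) = 49.96 atoms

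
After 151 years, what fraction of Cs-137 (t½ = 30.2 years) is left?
N/N₀ = (1/2)^(t/t½) = 0.03125 = 3.12%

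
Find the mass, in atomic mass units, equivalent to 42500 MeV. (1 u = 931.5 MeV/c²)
m = E/c² = 45.63 u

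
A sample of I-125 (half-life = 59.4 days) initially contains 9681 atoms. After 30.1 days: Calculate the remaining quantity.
N = N₀(1/2)^(t/t½) = 6814 atoms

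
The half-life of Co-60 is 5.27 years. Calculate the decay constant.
λ = ln(2)/t½ = 0.1315 year⁻¹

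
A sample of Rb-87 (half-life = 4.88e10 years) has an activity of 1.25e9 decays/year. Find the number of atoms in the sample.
N = A/λ = 8.8e19 atoms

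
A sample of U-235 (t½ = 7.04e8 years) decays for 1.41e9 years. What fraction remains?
N/N₀ = (1/2)^(t/t½) = 0.2495 = 25%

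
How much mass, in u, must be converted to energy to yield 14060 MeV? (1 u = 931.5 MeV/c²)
m = E/c² = 15.09 u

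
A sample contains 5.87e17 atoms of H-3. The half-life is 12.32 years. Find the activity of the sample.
A = λN = 3.303e16 decays/year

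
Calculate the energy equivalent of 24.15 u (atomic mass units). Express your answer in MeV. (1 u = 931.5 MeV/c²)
E = mc² = 22500 MeV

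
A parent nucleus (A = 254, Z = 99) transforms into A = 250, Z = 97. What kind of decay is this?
ΔA = -4, ΔZ = -2 ⇒ alpha decay (α)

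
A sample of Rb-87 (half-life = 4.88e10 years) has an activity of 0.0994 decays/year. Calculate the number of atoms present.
N = A/λ = 6.998e9 atoms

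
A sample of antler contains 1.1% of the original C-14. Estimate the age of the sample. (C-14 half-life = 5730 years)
Age = t½ × log₂(1/ratio) = 37280 years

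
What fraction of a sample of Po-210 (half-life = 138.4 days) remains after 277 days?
N/N₀ = (1/2)^(t/t½) = 0.2497 = 25%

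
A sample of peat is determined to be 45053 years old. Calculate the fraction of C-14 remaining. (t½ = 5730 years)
N/N₀ = (1/2)^(t/t½) = 0.004296 = 0.43%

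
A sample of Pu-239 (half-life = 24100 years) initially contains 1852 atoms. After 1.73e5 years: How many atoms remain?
N = N₀(1/2)^(t/t½) = 12.79 atoms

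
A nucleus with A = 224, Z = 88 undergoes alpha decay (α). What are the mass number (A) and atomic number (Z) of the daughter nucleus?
Daughter: A = 220, Z = 86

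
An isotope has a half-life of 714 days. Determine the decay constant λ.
λ = ln(2)/t½ = 9.708e-4 day⁻¹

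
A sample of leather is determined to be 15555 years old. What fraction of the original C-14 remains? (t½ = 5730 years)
N/N₀ = (1/2)^(t/t½) = 0.1523 = 15.2%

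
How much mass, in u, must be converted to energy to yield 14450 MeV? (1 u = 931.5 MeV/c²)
m = E/c² = 15.51 u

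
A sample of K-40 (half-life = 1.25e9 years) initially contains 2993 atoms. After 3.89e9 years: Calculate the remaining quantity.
N = N₀(1/2)^(t/t½) = 346.2 atoms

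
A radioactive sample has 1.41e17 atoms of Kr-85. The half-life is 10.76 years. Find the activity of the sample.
A = λN = 9.083e15 decays/year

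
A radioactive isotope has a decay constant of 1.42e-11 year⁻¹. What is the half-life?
t½ = ln(2)/λ = 4.881e10 years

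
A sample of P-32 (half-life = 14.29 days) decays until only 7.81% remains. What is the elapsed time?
t = t½ × log₂(N₀/N) = 52.57 days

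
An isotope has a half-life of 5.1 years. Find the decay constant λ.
λ = ln(2)/t½ = 0.1359 year⁻¹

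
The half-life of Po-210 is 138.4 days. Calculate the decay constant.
λ = ln(2)/t½ = 0.005008 day⁻¹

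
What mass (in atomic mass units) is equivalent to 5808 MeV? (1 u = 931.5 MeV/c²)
m = E/c² = 6.235 u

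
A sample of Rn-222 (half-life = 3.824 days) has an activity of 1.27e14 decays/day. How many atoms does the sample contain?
N = A/λ = 7.006e14 atoms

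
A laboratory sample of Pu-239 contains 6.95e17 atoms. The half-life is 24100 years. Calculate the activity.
A = λN = 1.999e13 decays/year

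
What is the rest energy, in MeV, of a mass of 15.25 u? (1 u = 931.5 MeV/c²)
E = mc² = 14210 MeV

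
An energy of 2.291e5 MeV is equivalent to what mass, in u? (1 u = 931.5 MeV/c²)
m = E/c² = 245.9 u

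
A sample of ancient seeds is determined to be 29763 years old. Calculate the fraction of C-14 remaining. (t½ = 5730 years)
N/N₀ = (1/2)^(t/t½) = 0.02731 = 2.73%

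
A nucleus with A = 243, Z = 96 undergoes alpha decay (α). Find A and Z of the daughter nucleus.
Daughter: A = 239, Z = 94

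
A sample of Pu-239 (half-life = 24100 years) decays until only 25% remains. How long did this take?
t = t½ × log₂(N₀/N) = 48200 years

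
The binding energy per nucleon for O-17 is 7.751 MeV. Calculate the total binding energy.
B.E. = 7.751 × 17 = 131.8 MeV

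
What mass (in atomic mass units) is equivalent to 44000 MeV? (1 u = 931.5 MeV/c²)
m = E/c² = 47.24 u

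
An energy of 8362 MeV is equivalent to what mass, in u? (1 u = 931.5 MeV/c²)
m = E/c² = 8.977 u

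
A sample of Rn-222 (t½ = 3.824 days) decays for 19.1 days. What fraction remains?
N/N₀ = (1/2)^(t/t½) = 0.03136 = 3.14%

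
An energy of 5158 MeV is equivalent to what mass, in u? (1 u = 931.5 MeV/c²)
m = E/c² = 5.537 u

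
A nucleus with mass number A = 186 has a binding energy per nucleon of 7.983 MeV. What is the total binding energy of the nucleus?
B.E. = 7.983 × 186 = 1485 MeV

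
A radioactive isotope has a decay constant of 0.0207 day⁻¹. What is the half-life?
t½ = ln(2)/λ = 33.49 days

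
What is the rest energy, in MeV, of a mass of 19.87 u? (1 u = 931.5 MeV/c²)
E = mc² = 18510 MeV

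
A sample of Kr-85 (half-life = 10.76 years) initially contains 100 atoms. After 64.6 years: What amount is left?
N = N₀(1/2)^(t/t½) = 1.558 atoms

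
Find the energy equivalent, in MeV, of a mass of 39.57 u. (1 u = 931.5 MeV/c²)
E = mc² = 36860 MeV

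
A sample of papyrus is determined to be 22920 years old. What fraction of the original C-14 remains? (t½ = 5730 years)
N/N₀ = (1/2)^(t/t½) = 0.0625 = 6.25%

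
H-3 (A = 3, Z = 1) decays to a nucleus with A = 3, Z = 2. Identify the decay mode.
ΔA = 0, ΔZ = +1 ⇒ beta-minus decay (β⁻)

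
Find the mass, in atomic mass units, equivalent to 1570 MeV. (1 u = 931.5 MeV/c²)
m = E/c² = 1.685 u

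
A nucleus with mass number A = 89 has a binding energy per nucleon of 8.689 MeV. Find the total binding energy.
B.E. = 8.689 × 89 = 773.3 MeV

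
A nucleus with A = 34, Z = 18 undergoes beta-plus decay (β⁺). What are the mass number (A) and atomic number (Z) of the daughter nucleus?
Daughter: A = 34, Z = 17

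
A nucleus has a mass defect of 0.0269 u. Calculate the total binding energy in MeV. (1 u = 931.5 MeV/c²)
B.E. = Δm × 931.5 = 25.06 MeV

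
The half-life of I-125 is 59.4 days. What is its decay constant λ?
λ = ln(2)/t½ = 0.01167 day⁻¹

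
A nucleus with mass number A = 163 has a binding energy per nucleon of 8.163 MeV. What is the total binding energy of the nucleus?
B.E. = 8.163 × 163 = 1331 MeV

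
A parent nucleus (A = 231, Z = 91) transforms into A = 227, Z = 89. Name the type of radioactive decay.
ΔA = -4, ΔZ = -2 ⇒ alpha decay (α)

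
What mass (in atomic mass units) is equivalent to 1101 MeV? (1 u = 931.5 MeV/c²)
m = E/c² = 1.182 u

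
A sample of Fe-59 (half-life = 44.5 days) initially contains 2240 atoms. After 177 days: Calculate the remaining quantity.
N = N₀(1/2)^(t/t½) = 142.2 atoms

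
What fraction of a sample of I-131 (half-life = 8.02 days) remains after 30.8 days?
N/N₀ = (1/2)^(t/t½) = 0.06981 = 6.98%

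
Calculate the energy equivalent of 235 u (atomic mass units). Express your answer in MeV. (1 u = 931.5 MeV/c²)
E = mc² = 2.189e5 MeV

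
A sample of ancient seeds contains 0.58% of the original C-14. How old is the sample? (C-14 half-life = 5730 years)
Age = t½ × log₂(1/ratio) = 42570 years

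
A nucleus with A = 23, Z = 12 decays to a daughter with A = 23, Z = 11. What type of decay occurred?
ΔA = 0, ΔZ = -1 ⇒ beta-plus decay (β⁺) or electron capture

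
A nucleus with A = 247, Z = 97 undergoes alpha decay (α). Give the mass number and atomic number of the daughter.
Daughter: A = 243, Z = 95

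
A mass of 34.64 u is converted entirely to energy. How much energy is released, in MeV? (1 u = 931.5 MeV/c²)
E = mc² = 32270 MeV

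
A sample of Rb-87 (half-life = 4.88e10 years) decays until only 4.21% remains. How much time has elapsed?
t = t½ × log₂(N₀/N) = 2.23e11 years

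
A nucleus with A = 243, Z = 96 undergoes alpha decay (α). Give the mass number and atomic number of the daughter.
Daughter: A = 239, Z = 94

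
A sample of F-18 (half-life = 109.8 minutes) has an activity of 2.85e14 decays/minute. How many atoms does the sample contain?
N = A/λ = 4.515e16 atoms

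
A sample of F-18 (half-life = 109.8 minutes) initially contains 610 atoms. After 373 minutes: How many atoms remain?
N = N₀(1/2)^(t/t½) = 57.9 atoms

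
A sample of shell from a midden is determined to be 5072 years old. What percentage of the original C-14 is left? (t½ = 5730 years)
N/N₀ = (1/2)^(t/t½) = 0.5414 = 54.1%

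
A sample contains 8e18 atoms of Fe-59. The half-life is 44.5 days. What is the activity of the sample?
A = λN = 1.246e17 decays/day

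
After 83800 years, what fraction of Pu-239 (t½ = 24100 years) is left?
N/N₀ = (1/2)^(t/t½) = 0.0898 = 8.98%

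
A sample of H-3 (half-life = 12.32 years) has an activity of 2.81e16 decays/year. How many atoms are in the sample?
N = A/λ = 4.994e17 atoms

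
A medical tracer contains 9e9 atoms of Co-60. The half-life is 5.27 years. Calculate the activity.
A = λN = 1.184e9 decays/year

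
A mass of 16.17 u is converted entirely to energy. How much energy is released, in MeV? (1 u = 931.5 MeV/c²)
E = mc² = 15060 MeV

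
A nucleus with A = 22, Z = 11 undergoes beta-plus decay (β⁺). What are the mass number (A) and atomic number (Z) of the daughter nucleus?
Daughter: A = 22, Z = 10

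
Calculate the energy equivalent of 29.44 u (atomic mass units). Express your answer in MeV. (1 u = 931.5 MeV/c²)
E = mc² = 27420 MeV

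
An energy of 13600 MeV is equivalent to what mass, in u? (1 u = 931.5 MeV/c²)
m = E/c² = 14.6 u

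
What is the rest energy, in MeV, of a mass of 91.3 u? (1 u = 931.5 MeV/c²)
E = mc² = 85050 MeV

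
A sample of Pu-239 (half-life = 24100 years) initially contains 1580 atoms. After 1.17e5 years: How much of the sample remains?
N = N₀(1/2)^(t/t½) = 54.6 atoms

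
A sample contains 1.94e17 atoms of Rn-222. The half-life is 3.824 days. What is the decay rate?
A = λN = 3.516e16 decays/day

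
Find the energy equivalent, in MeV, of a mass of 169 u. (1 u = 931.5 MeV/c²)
E = mc² = 1.574e5 MeV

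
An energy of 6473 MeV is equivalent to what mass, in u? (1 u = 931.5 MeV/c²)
m = E/c² = 6.949 u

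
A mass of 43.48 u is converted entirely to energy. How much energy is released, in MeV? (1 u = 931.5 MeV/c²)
E = mc² = 40500 MeV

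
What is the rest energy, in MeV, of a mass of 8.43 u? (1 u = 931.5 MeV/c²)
E = mc² = 7853 MeV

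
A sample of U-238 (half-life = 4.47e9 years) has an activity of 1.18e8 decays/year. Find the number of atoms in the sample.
N = A/λ = 7.61e17 atoms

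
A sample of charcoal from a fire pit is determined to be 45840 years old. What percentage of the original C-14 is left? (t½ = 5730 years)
N/N₀ = (1/2)^(t/t½) = 0.003906 = 0.391%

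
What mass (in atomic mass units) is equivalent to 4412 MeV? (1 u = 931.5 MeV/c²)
m = E/c² = 4.736 u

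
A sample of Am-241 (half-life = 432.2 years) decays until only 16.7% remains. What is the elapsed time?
t = t½ × log₂(N₀/N) = 1116 years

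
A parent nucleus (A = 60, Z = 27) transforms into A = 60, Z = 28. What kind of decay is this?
ΔA = 0, ΔZ = +1 ⇒ beta-minus decay (β⁻)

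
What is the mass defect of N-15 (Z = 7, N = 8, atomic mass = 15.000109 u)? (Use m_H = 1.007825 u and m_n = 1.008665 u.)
Δm = Z·m_H + N·m_n − M = 0.124 u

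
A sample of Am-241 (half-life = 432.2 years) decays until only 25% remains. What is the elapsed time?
t = t½ × log₂(N₀/N) = 864.4 years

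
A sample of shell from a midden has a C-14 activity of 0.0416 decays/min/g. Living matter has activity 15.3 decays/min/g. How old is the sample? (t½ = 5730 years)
Age = t½ × log₂(A₀/A) = 48840 years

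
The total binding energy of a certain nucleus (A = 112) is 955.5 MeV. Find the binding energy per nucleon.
B.E./A = 955.5/112 = 8.531 MeV/nucleon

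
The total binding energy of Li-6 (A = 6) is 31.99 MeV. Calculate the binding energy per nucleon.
B.E./A = 31.99/6 = 5.332 MeV/nucleon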